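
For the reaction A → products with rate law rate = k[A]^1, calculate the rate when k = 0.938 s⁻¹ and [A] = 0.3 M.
0.2814 M/s

rate = k·[A]^1 = 0.938·(0.3)^1 = 0.938·0.3 = 0.2814 M/s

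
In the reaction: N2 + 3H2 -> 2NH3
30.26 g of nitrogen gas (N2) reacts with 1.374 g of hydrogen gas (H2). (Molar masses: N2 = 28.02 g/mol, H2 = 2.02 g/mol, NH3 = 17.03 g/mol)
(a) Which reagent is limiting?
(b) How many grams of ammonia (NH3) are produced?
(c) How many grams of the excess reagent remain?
(a) H2, (b) 7.723 g, (c) 23.91 g

Moles of N2 = 30.26 g ÷ 28.02 g/mol = 1.07994 mol
Moles of H2 = 1.374 g ÷ 2.02 g/mol = 0.680198 mol
Moles ÷ coefficient: N2: 1.07994/1 = 1.08, H2: 0.680198/3 = 0.2267
(a) H2 has the smaller value, so H2 is the limiting reagent.
(b) Moles of NH3 = 0.680198 mol H2 × (2/3) = 0.453465 mol; mass = 0.453465 mol × 17.03 g/mol = 7.723 g
(c) N2 consumed = 0.680198 × (1/3) = 0.226733 mol; remaining = 1.07994 − 0.226733 = 0.85321 mol; mass = 0.85321 mol × 28.02 g/mol = 23.91 g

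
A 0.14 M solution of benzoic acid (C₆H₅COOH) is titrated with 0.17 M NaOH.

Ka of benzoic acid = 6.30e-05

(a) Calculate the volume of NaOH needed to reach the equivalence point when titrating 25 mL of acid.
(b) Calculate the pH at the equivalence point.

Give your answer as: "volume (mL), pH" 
V = 20.6 mL, pH = 8.54

(a) At equivalence: moles acid = moles base.
moles acid = 0.14 × 0.025 = 0.0035 mol; V_NaOH = 0.0035/0.17 = 0.02059 L = 20.6 mL.
(b) At equivalence, all acid → conjugate base A⁻ at [A⁻] = 0.0035/0.04559 = 0.07677 M.
Kb = Kw/Ka = 1.0e-14/6.30e-05 = 1.587e-10; [OH⁻] = √(Kb·[A⁻]) = 3.491e-06; pOH = 5.46; pH = 14 − pOH = 8.54.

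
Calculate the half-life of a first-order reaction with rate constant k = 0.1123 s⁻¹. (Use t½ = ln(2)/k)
6.17 s

t½ = ln(2)/k = 0.6931/0.1123 = 6.17 s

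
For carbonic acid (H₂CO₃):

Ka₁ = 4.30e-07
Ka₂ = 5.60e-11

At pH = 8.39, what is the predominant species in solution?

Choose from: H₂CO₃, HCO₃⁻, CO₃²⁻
HCO₃⁻

pKa1 = 6.37, pKa2 = 10.25. Each pKa is the crossover between adjacent species; pH = 8.39 lies in the region where HCO₃⁻ predominates.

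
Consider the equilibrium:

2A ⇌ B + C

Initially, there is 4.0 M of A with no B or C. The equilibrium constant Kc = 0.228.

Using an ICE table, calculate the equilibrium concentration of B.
[B] = 0.977 M

ICE: [A] = 4.0 − 2x, [B] = [C] = x.
Kc = x²/(4.0 − 2x)² = 0.228 ⇒ √Kc = x/(4.0 − 2x).
x = √0.228·4.0/(1 + 2√0.228) = 0.47749·4.0/1.955 = 0.97698.
[B] = x = 0.977 M.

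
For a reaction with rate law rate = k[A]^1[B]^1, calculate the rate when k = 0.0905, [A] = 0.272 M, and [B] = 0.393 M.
0.009674 M/s

rate = k·[A]^1·[B]^1 = 0.0905·(0.272)^1·(0.393)^1 = 0.0905·0.272·0.393 = 0.009674 M/s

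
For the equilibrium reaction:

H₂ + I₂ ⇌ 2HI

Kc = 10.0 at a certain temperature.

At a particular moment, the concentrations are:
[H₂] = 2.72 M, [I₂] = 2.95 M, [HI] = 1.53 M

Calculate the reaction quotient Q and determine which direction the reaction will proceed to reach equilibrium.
Q = 0.292, Q < K, reaction proceeds forward (toward products)

Q = ([HI]^2) / ([H₂] × [I₂])
  = ((1.53)^2) / ((2.72)·(2.95)) = 2.3409/8.024 = 0.2917
Since Q = 0.2917 < Kc = 10.0, the reaction proceeds forward (toward products) to reach equilibrium.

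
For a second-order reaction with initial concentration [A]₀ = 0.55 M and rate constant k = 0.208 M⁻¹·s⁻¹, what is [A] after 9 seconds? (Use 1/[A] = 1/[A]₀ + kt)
0.2710 M

1/[A] = 1/[A]₀ + k·t = 1/0.55 + (0.208)·(9) = 1.8182 + 1.8720 = 3.6902
[A] = 1/3.6902 = 0.2710 M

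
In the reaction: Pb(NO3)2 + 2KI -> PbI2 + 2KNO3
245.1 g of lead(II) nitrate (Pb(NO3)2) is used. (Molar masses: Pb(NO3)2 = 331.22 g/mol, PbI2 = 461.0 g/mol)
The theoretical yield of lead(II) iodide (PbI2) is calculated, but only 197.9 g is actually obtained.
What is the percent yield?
Moles of Pb(NO3)2 = 245.1 g ÷ 331.22 g/mol = 0.739992 mol
Mole ratio: 1 mol PbI2 / 1 mol Pb(NO3)2
Moles of PbI2 = 0.739992 × (1/1) = 0.739992 mol
Theoretical yield = 0.739992 mol × 461.0 g/mol = 341.14 g
Actual yield = 197.9 g
Percent yield = (197.9 / 341.14) × 100% = 58.0%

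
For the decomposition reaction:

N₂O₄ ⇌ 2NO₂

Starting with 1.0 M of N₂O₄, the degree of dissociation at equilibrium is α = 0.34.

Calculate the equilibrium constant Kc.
K_c = 0.7006

x = α·[A]₀ = 0.34 × 1.0 = 0.34 M dissociated.
At eq: [N₂O₄] = 1.0 − 0.34 = 0.66 M; [NO₂] = 2x = 0.68 M.
Kc = [NO₂]²/[N₂O₄] = (0.68)²/0.66 = 0.7006.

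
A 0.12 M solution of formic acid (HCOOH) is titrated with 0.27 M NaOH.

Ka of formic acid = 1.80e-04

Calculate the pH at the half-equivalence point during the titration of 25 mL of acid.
pH = pKa = 3.74

At the half-equivalence point, [HA] = [A⁻], so by Henderson–Hasselbalch pH = pKa + log(1) = pKa.
pKa = −log(1.80e-04) = 3.74.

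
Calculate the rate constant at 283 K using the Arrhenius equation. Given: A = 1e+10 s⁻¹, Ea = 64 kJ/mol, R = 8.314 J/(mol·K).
1.54e-02 s⁻¹

k = A·exp(-Ea/(R·T)) = 1e+10·exp(-64000/(8.314·283)) = 1e+10·exp(-27.2009) = 1e+10·1.5374e-12 = 1.54e-02 s⁻¹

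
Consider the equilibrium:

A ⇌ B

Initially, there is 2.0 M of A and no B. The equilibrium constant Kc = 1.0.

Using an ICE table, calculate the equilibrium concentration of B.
[B] = 1.000 M

ICE: [A] = 2.0 − x, [B] = x.
Kc = x/(2.0 − x) = 1.0 ⇒ x = 1.0·2.0/(1 + 1.0) = 2/2 = 1.
[B] = x = 1.000 M.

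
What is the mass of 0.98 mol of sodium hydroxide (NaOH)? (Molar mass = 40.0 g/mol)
Mass = 0.98 mol × 40.0 g/mol = 39.2 g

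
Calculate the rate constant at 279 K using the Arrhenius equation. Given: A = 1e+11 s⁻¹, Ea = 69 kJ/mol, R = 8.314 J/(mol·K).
1.21e-02 s⁻¹

k = A·exp(-Ea/(R·T)) = 1e+11·exp(-69000/(8.314·279)) = 1e+11·exp(-29.7464) = 1e+11·1.2058e-13 = 1.21e-02 s⁻¹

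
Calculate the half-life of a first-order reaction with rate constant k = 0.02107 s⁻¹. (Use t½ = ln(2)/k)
32.90 s

t½ = ln(2)/k = 0.6931/0.02107 = 32.90 s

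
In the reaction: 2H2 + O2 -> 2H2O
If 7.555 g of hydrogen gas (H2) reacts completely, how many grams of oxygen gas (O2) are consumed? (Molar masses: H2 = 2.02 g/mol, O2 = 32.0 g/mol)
Moles of H2 = 7.555 g ÷ 2.02 g/mol = 3.7401 mol
Mole ratio: 1 mol O2 / 2 mol H2
Moles of O2 = 3.7401 × (1/2) = 1.87005 mol
Mass of O2 = 1.87005 mol × 32.0 g/mol = 59.84 g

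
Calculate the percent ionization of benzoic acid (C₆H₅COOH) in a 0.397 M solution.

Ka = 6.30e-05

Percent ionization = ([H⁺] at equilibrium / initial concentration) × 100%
Percent ionization = 1.25%

Let x = [H⁺]. Ka = x²/(C - x) ⇒ x² + (6.30e-05)x - (6.30e-05)(0.397) = 0. x = 4.9697e-03. Percent = (4.9697e-03/0.397) × 100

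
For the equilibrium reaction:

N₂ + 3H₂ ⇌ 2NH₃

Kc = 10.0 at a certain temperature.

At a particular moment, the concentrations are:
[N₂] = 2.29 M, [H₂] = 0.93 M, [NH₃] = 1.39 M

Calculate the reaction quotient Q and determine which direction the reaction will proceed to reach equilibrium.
Q = 1.049, Q < K, reaction proceeds forward (toward products)

Q = ([NH₃]^2) / ([N₂] × [H₂]^3)
  = ((1.39)^2) / ((2.29)·(0.93)^3) = 1.9321/1.842 = 1.049
Since Q = 1.049 < Kc = 10.0, the reaction proceeds forward (toward products) to reach equilibrium.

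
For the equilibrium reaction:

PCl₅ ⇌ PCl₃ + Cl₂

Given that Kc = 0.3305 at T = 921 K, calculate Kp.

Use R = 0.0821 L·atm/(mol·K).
K_p = 24.9905

Δn = (moles gaseous products) − (moles gaseous reactants) = 1
T = 921 K; RT = 0.0821 × 921 = 75.6141
Kp = Kc·(RT)^Δn = 0.3305 × (75.6141)^1 = 0.3305 × 75.6141 = 24.9905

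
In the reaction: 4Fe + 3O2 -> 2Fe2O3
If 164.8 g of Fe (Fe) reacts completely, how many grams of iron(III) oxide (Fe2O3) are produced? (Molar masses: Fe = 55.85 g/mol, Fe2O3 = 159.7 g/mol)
Moles of Fe = 164.8 g ÷ 55.85 g/mol = 2.95076 mol
Mole ratio: 2 mol Fe2O3 / 4 mol Fe
Moles of Fe2O3 = 2.95076 × (2/4) = 1.47538 mol
Mass of Fe2O3 = 1.47538 mol × 159.7 g/mol = 235.6 g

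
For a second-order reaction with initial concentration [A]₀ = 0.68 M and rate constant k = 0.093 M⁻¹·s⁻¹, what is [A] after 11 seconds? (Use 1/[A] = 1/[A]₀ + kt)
0.4010 M

1/[A] = 1/[A]₀ + k·t = 1/0.68 + (0.093)·(11) = 1.4706 + 1.0230 = 2.4936
[A] = 1/2.4936 = 0.4010 M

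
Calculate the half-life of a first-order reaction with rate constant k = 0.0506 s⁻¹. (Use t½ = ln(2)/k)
13.70 s

t½ = ln(2)/k = 0.6931/0.0506 = 13.70 s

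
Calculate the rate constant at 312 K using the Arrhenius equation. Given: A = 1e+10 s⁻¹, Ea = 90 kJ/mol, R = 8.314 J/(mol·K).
8.55e-06 s⁻¹

k = A·exp(-Ea/(R·T)) = 1e+10·exp(-90000/(8.314·312)) = 1e+10·exp(-34.6959) = 1e+10·8.5462e-16 = 8.55e-06 s⁻¹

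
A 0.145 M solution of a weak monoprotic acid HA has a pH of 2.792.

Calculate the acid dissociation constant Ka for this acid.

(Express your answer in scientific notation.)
K_a = 1.82e-05

[H⁺] = 10^(−pH) = 10^(−2.792) = 1.614e-03 M. For HA ⇌ H⁺ + A⁻, Ka = x²/(C − x) = (1.614e-03)²/(0.145 − 1.614e-03) = 1.82e-05.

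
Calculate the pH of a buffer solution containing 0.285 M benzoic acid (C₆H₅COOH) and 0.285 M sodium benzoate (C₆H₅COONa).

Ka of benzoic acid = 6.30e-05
pH = 4.20

pKa = -log(6.30e-05) = 4.20. pH = pKa + log([A⁻]/[HA]) = 4.20 + log(0.285/0.285)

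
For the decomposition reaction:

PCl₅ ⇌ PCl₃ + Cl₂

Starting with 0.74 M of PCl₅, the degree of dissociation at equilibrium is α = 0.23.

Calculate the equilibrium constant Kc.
K_c = 0.0508

x = α·[A]₀ = 0.23 × 0.74 = 0.1702 M dissociated.
At eq: [PCl₅] = 0.74 − 0.1702 = 0.5698 M; [PCl₃] = [Cl₂] = x = 0.1702 M.
Kc = [PCl₃][Cl₂]/[PCl₅] = (0.1702)²/0.5698 = 0.05084.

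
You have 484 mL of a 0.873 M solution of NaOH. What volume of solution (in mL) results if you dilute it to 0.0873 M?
Using M₁V₁ = M₂V₂:
0.873 × 484 = 0.0873 × V₂
V₂ = (0.873 × 484) / 0.0873 = 4840 mL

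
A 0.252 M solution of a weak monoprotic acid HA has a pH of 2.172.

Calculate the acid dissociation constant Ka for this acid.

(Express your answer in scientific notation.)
K_a = 1.85e-04

[H⁺] = 10^(−pH) = 10^(−2.172) = 6.730e-03 M. For HA ⇌ H⁺ + A⁻, Ka = x²/(C − x) = (6.730e-03)²/(0.252 − 6.730e-03) = 1.85e-04.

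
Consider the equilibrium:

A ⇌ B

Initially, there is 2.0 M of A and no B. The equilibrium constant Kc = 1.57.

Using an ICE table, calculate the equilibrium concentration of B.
[B] = 1.222 M

ICE: [A] = 2.0 − x, [B] = x.
Kc = x/(2.0 − x) = 1.57 ⇒ x = 1.57·2.0/(1 + 1.57) = 3.14/2.57 = 1.222.
[B] = x = 1.222 M.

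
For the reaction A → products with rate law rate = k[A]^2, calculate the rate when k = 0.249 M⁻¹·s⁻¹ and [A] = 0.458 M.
0.05223 M/s

rate = k·[A]^2 = 0.249·(0.458)^2 = 0.249·0.209764 = 0.05223 M/s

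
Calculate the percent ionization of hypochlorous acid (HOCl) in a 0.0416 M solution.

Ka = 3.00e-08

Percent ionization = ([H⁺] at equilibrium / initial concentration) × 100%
Percent ionization = 0.0849%

Let x = [H⁺]. Ka = x²/(C - x) ⇒ x² + (3.00e-08)x - (3.00e-08)(0.0416) = 0. x = 3.5312e-05. Percent = (3.5312e-05/0.0416) × 100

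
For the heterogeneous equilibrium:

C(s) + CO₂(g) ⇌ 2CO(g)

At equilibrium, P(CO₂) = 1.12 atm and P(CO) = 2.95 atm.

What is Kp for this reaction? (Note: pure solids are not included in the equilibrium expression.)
K_p = 7.770

Solid C is excluded.
Kp = P(CO)²/P(CO₂) = (2.95)²/1.12 = 8.703/1.12 = 7.770.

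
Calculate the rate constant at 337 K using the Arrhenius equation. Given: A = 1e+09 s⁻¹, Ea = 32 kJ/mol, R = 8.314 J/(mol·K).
1.10e+04 s⁻¹

k = A·exp(-Ea/(R·T)) = 1e+09·exp(-32000/(8.314·337)) = 1e+09·exp(-11.4212) = 1e+09·1.0961e-05 = 1.10e+04 s⁻¹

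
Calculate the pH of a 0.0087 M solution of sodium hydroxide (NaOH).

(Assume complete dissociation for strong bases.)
pH = 11.94

[OH⁻] = 0.0087 M for strong base. pOH = -log[OH⁻] = 2.06, pH = 14 - pOH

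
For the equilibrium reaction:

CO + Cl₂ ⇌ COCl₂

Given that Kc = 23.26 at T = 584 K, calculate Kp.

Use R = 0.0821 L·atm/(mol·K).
K_p = 0.4851

Δn = (moles gaseous products) − (moles gaseous reactants) = -1
T = 584 K; RT = 0.0821 × 584 = 47.9464
Kp = Kc·(RT)^Δn = 23.26 × (47.9464)^-1 = 23.26 × 0.0208566 = 0.4851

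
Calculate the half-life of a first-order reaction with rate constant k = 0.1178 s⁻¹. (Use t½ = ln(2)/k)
5.88 s

t½ = ln(2)/k = 0.6931/0.1178 = 5.88 s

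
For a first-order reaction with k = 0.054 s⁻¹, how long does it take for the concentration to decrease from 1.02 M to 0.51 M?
12.84 s

From ln[A] = ln[A]₀ - k·t: t = ln([A]₀/[A])/k = ln(1.02/0.51)/0.054 = ln(2.0000)/0.054 = 0.6931/0.054 = 12.84 s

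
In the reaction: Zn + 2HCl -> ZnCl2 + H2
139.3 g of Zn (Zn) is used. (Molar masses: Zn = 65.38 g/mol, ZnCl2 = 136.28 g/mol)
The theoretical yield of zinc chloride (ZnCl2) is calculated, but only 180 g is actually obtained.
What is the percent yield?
Moles of Zn = 139.3 g ÷ 65.38 g/mol = 2.13062 mol
Mole ratio: 1 mol ZnCl2 / 1 mol Zn
Moles of ZnCl2 = 2.13062 × (1/1) = 2.13062 mol
Theoretical yield = 2.13062 mol × 136.28 g/mol = 290.36 g
Actual yield = 180 g
Percent yield = (180 / 290.36) × 100% = 62.0%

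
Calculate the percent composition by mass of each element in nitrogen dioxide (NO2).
N: 30.45%, O: 69.55%

Molar mass of NO2 = 46.01 g/mol
% N = (1 × 14.01) / 46.01 × 100% = 14.01 / 46.01 × 100% = 30.45%
% O = (2 × 16.0) / 46.01 × 100% = 32 / 46.01 × 100% = 69.55%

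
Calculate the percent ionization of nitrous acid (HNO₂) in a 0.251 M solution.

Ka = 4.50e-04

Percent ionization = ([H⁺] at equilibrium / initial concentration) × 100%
Percent ionization = 4.15%

Let x = [H⁺]. Ka = x²/(C - x) ⇒ x² + (4.50e-04)x - (4.50e-04)(0.251) = 0. x = 1.0405e-02. Percent = (1.0405e-02/0.251) × 100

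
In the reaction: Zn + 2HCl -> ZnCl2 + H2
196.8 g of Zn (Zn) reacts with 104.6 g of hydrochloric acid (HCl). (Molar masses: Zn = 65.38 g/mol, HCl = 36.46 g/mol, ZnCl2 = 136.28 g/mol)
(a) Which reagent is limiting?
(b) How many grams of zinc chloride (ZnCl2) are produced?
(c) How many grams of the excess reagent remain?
(a) HCl, (b) 195.5 g, (c) 103 g

Moles of Zn = 196.8 g ÷ 65.38 g/mol = 3.01009 mol
Moles of HCl = 104.6 g ÷ 36.46 g/mol = 2.8689 mol
Moles ÷ coefficient: Zn: 3.01009/1 = 3.01, HCl: 2.8689/2 = 1.434
(a) HCl has the smaller value, so HCl is the limiting reagent.
(b) Moles of ZnCl2 = 2.8689 mol HCl × (1/2) = 1.43445 mol; mass = 1.43445 mol × 136.28 g/mol = 195.5 g
(c) Zn consumed = 2.8689 × (1/2) = 1.43445 mol; remaining = 3.01009 − 1.43445 = 1.57565 mol; mass = 1.57565 mol × 65.38 g/mol = 103 g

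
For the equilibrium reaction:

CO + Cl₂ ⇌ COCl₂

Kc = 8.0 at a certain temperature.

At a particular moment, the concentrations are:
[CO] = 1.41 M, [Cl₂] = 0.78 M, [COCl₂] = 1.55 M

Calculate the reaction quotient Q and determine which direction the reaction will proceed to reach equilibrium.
Q = 1.409, Q < K, reaction proceeds forward (toward products)

Q = ([COCl₂]) / ([CO] × [Cl₂])
  = ((1.55)) / ((1.41)·(0.78)) = 1.55/1.0998 = 1.409
Since Q = 1.409 < Kc = 8.0, the reaction proceeds forward (toward products) to reach equilibrium.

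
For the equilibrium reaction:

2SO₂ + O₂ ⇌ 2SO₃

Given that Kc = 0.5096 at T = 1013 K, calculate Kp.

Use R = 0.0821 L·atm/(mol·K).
K_p = 0.0061

Δn = (moles gaseous products) − (moles gaseous reactants) = -1
T = 1013 K; RT = 0.0821 × 1013 = 83.1673
Kp = Kc·(RT)^Δn = 0.5096 × (83.1673)^-1 = 0.5096 × 0.012024 = 0.0061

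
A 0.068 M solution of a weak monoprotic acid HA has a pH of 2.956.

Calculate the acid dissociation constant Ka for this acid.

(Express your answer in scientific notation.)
K_a = 1.83e-05

[H⁺] = 10^(−pH) = 10^(−2.956) = 1.107e-03 M. For HA ⇌ H⁺ + A⁻, Ka = x²/(C − x) = (1.107e-03)²/(0.068 − 1.107e-03) = 1.83e-05.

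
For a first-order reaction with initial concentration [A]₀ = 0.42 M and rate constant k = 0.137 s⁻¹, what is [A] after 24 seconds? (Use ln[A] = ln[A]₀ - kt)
0.0157 M

ln[A] = ln[A]₀ - k·t = ln(0.42) - (0.137)·(24) = -0.8675 - 3.2880 = -4.1555
[A] = e^(-4.1555) = 0.0157 M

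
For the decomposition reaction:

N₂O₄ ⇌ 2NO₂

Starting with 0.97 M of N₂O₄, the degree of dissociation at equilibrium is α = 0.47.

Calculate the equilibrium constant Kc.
K_c = 1.6172

x = α·[A]₀ = 0.47 × 0.97 = 0.4559 M dissociated.
At eq: [N₂O₄] = 0.97 − 0.4559 = 0.5141 M; [NO₂] = 2x = 0.9118 M.
Kc = [NO₂]²/[N₂O₄] = (0.9118)²/0.5141 = 1.617.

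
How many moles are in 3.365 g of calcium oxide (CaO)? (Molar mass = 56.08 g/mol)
Moles = 3.365 g ÷ 56.08 g/mol = 0.06 mol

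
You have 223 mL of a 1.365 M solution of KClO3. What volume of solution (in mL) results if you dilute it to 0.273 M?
Using M₁V₁ = M₂V₂:
1.365 × 223 = 0.273 × V₂
V₂ = (1.365 × 223) / 0.273 = 1115 mL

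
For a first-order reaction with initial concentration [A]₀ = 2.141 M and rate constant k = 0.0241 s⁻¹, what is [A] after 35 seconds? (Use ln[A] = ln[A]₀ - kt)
0.9211 M

ln[A] = ln[A]₀ - k·t = ln(2.141) - (0.0241)·(35) = 0.7613 - 0.8435 = -0.0822
[A] = e^(-0.0822) = 0.9211 M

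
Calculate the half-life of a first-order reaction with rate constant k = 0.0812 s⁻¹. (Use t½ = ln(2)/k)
8.54 s

t½ = ln(2)/k = 0.6931/0.0812 = 8.54 s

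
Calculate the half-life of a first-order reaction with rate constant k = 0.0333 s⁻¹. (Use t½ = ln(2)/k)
20.82 s

t½ = ln(2)/k = 0.6931/0.0333 = 20.82 s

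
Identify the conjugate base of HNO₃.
Conjugate base: NO₃⁻

Conjugate acid-base pairs differ by one H⁺. Ka × Kb = Kw for a conjugate pair.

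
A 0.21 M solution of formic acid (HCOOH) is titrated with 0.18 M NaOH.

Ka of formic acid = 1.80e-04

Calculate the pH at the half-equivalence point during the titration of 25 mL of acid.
pH = pKa = 3.74

At the half-equivalence point, [HA] = [A⁻], so by Henderson–Hasselbalch pH = pKa + log(1) = pKa.
pKa = −log(1.80e-04) = 3.74.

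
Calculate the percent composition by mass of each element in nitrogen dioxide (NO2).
N: 30.45%, O: 69.55%

Molar mass of NO2 = 46.01 g/mol
% N = (1 × 14.01) / 46.01 × 100% = 14.01 / 46.01 × 100% = 30.45%
% O = (2 × 16.0) / 46.01 × 100% = 32 / 46.01 × 100% = 69.55%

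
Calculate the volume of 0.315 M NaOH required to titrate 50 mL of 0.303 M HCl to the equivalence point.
V_{base} = 48.1 mL

At equivalence: moles acid = moles base.
moles HCl = 0.303 M × 0.05 L = 0.01515 mol
V_NaOH = 0.01515 mol ÷ 0.315 M = 0.0481 L = 48.1 mL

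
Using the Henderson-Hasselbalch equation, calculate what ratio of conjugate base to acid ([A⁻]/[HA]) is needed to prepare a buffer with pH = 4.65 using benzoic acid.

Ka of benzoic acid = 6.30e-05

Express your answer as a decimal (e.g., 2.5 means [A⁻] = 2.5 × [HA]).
[A⁻]/[HA] = 2.814

pKa = −log(6.30e-05) = 4.2007. pH = pKa + log([A⁻]/[HA]). 4.65 = 4.2007 + log(ratio). log(ratio) = 4.65 − 4.2007 = 0.4493. ratio = 10^(0.4493) = 2.814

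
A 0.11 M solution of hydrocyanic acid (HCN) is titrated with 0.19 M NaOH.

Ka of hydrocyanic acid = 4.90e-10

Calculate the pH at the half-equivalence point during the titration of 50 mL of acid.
pH = pKa = 9.31

At the half-equivalence point, [HA] = [A⁻], so by Henderson–Hasselbalch pH = pKa + log(1) = pKa.
pKa = −log(4.90e-10) = 9.31.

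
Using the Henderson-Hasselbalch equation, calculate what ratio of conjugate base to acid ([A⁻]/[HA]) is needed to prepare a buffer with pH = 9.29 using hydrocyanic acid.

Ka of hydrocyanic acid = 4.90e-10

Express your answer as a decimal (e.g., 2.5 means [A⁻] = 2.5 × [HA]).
[A⁻]/[HA] = 0.955

pKa = −log(4.90e-10) = 9.3098. pH = pKa + log([A⁻]/[HA]). 9.29 = 9.3098 + log(ratio). log(ratio) = 9.29 − 9.3098 = -0.0198. ratio = 10^(-0.0198) = 0.955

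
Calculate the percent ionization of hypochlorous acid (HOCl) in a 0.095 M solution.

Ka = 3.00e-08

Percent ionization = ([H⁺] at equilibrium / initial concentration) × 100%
Percent ionization = 0.0562%

Let x = [H⁺]. Ka = x²/(C - x) ⇒ x² + (3.00e-08)x - (3.00e-08)(0.095) = 0. x = 5.3370e-05. Percent = (5.3370e-05/0.095) × 100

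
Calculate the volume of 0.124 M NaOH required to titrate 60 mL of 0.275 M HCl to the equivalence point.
V_{base} = 133.1 mL

At equivalence: moles acid = moles base.
moles HCl = 0.275 M × 0.06 L = 0.0165 mol
V_NaOH = 0.0165 mol ÷ 0.124 M = 0.1331 L = 133.1 mL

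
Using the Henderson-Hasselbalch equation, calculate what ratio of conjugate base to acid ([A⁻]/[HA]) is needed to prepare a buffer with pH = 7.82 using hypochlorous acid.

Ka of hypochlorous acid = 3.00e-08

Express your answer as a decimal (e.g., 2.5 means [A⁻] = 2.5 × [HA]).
[A⁻]/[HA] = 1.982

pKa = −log(3.00e-08) = 7.5229. pH = pKa + log([A⁻]/[HA]). 7.82 = 7.5229 + log(ratio). log(ratio) = 7.82 − 7.5229 = 0.2971. ratio = 10^(0.2971) = 1.982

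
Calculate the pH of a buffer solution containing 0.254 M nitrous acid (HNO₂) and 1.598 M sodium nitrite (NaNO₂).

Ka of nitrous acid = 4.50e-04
pH = 4.15

pKa = -log(4.50e-04) = 3.35. pH = pKa + log([A⁻]/[HA]) = 3.35 + log(1.598/0.254)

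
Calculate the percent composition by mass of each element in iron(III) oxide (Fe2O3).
Fe: 69.94%, O: 30.06%

Molar mass of Fe2O3 = 159.7 g/mol
% Fe = (2 × 55.85) / 159.7 × 100% = 111.7 / 159.7 × 100% = 69.94%
% O = (3 × 16.0) / 159.7 × 100% = 48 / 159.7 × 100% = 30.06%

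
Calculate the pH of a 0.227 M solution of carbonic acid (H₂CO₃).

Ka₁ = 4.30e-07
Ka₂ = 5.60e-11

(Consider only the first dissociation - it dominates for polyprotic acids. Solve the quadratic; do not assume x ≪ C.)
pH = 3.51

x² + Ka₁·x − Ka₁·C = 0 with Ka₁ = 4.30e-07, C = 0.227.
x = (−Ka₁ + √(Ka₁² + 4·Ka₁·C))/2 = 3.1221e-04 M, so pH = 3.51.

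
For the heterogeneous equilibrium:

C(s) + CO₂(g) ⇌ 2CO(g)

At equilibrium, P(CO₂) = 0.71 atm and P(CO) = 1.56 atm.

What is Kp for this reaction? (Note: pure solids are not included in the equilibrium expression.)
K_p = 3.428

Solid C is excluded.
Kp = P(CO)²/P(CO₂) = (1.56)²/0.71 = 2.434/0.71 = 3.428.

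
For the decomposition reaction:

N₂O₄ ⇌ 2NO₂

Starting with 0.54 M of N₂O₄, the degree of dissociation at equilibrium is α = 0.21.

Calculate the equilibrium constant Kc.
K_c = 0.1206

x = α·[A]₀ = 0.21 × 0.54 = 0.1134 M dissociated.
At eq: [N₂O₄] = 0.54 − 0.1134 = 0.4266 M; [NO₂] = 2x = 0.2268 M.
Kc = [NO₂]²/[N₂O₄] = (0.2268)²/0.4266 = 0.1206.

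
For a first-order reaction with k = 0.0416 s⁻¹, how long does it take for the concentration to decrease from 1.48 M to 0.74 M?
16.66 s

From ln[A] = ln[A]₀ - k·t: t = ln([A]₀/[A])/k = ln(1.48/0.74)/0.0416 = ln(2.0000)/0.0416 = 0.6931/0.0416 = 16.66 s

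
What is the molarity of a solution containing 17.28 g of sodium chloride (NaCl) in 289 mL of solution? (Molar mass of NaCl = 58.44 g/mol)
Moles of NaCl = 17.28 g ÷ 58.44 g/mol = 0.295688 mol
Volume = 289 mL = 0.289 L
Molarity = 0.295688 mol ÷ 0.289 L = 1.023 M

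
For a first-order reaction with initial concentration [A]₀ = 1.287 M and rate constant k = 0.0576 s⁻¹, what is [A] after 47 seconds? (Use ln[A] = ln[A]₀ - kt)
0.0859 M

ln[A] = ln[A]₀ - k·t = ln(1.287) - (0.0576)·(47) = 0.2523 - 2.7072 = -2.4549
[A] = e^(-2.4549) = 0.0859 M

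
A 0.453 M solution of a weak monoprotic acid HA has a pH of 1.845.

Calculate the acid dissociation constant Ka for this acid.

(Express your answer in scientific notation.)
K_a = 4.65e-04

[H⁺] = 10^(−pH) = 10^(−1.845) = 1.429e-02 M. For HA ⇌ H⁺ + A⁻, Ka = x²/(C − x) = (1.429e-02)²/(0.453 − 1.429e-02) = 4.65e-04.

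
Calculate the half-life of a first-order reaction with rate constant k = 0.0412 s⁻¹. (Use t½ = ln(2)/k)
16.82 s

t½ = ln(2)/k = 0.6931/0.0412 = 16.82 s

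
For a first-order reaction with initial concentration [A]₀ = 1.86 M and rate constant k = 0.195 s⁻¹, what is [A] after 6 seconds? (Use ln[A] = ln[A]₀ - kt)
0.5773 M

ln[A] = ln[A]₀ - k·t = ln(1.86) - (0.195)·(6) = 0.6206 - 1.1700 = -0.5494
[A] = e^(-0.5494) = 0.5773 M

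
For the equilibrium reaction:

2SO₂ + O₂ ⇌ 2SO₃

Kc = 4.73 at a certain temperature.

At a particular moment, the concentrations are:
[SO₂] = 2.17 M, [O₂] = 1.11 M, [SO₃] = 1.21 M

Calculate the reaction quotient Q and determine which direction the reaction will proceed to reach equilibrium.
Q = 0.280, Q < K, reaction proceeds forward (toward products)

Q = ([SO₃]^2) / ([SO₂]^2 × [O₂])
  = ((1.21)^2) / ((2.17)^2·(1.11)) = 1.4641/5.2269 = 0.2801
Since Q = 0.2801 < Kc = 4.73, the reaction proceeds forward (toward products) to reach equilibrium.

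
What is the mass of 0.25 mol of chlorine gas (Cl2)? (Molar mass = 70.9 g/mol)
Mass = 0.25 mol × 70.9 g/mol = 17.73 g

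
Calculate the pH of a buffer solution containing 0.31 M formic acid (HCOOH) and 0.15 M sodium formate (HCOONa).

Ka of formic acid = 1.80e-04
pH = 3.43

pKa = -log(1.80e-04) = 3.74. pH = pKa + log([A⁻]/[HA]) = 3.74 + log(0.15/0.31)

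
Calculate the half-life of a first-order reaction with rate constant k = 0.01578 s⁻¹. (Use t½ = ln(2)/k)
43.93 s

t½ = ln(2)/k = 0.6931/0.01578 = 43.93 s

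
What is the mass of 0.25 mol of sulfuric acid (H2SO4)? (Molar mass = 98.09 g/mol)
Mass = 0.25 mol × 98.09 g/mol = 24.52 g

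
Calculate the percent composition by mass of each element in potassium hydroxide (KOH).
K: 69.68%, O: 28.52%, H: 1.80%

Molar mass of KOH = 56.11 g/mol
% K = (1 × 39.1) / 56.11 × 100% = 39.1 / 56.11 × 100% = 69.68%
% O = (1 × 16.0) / 56.11 × 100% = 16 / 56.11 × 100% = 28.52%
% H = (1 × 1.008) / 56.11 × 100% = 1.008 / 56.11 × 100% = 1.80%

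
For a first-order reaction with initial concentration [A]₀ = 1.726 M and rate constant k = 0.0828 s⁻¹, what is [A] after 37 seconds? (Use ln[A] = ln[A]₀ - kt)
0.0806 M

ln[A] = ln[A]₀ - k·t = ln(1.726) - (0.0828)·(37) = 0.5458 - 3.0636 = -2.5178
[A] = e^(-2.5178) = 0.0806 M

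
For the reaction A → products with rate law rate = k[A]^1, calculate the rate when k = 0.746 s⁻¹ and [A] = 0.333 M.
0.2484 M/s

rate = k·[A]^1 = 0.746·(0.333)^1 = 0.746·0.333 = 0.2484 M/s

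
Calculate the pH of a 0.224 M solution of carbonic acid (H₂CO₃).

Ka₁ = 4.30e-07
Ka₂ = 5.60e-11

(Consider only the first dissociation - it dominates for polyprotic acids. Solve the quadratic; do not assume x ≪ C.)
pH = 3.51

x² + Ka₁·x − Ka₁·C = 0 with Ka₁ = 4.30e-07, C = 0.224.
x = (−Ka₁ + √(Ka₁² + 4·Ka₁·C))/2 = 3.1014e-04 M, so pH = 3.51.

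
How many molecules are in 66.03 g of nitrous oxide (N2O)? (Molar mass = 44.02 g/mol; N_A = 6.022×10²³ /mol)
Moles = 66.03 g ÷ 44.02 g/mol = 1.5 mol
Molecules = 1.5 mol × 6.022×10²³ /mol = 9.033e+23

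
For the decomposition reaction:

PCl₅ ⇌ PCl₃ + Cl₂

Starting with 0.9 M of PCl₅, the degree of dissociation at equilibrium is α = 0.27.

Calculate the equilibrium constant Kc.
K_c = 0.0899

x = α·[A]₀ = 0.27 × 0.9 = 0.243 M dissociated.
At eq: [PCl₅] = 0.9 − 0.243 = 0.657 M; [PCl₃] = [Cl₂] = x = 0.243 M.
Kc = [PCl₃][Cl₂]/[PCl₅] = (0.243)²/0.657 = 0.08988.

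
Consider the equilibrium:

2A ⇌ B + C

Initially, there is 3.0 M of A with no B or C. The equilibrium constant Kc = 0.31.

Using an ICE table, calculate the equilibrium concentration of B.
[B] = 0.790 M

ICE: [A] = 3.0 − 2x, [B] = [C] = x.
Kc = x²/(3.0 − 2x)² = 0.31 ⇒ √Kc = x/(3.0 − 2x).
x = √0.31·3.0/(1 + 2√0.31) = 0.55678·3.0/2.1136 = 0.79029.
[B] = x = 0.790 M.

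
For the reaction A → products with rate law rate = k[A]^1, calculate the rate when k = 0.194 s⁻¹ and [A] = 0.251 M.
0.04869 M/s

rate = k·[A]^1 = 0.194·(0.251)^1 = 0.194·0.251 = 0.04869 M/s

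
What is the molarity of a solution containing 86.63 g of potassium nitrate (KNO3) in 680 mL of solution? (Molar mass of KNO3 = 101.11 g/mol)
Moles of KNO3 = 86.63 g ÷ 101.11 g/mol = 0.85679 mol
Volume = 680 mL = 0.68 L
Molarity = 0.85679 mol ÷ 0.68 L = 1.26 M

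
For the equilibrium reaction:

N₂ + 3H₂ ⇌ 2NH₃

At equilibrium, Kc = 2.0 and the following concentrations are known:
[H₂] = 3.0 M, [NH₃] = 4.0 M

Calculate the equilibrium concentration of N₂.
[N₂] = 0.2963 M

Kc = ([NH₃]^2) / ([N₂] × [H₂]^3) = 2.0
[N₂]^1 = (product terms)/(Kc · other reactant terms) = 16 / (2.0 · 27) = 0.2963
[N₂] = 0.2963 M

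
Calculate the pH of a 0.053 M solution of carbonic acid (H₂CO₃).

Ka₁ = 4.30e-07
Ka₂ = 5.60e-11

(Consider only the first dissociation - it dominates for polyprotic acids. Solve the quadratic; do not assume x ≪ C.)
pH = 3.82

x² + Ka₁·x − Ka₁·C = 0 with Ka₁ = 4.30e-07, C = 0.053.
x = (−Ka₁ + √(Ka₁² + 4·Ka₁·C))/2 = 1.5075e-04 M, so pH = 3.82.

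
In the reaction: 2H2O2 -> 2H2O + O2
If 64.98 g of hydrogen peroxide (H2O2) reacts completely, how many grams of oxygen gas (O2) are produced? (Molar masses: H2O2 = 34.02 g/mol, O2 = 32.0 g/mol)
Moles of H2O2 = 64.98 g ÷ 34.02 g/mol = 1.91005 mol
Mole ratio: 1 mol O2 / 2 mol H2O2
Moles of O2 = 1.91005 × (1/2) = 0.955026 mol
Mass of O2 = 0.955026 mol × 32.0 g/mol = 30.56 g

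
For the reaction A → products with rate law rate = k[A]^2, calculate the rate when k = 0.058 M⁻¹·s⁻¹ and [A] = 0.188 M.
0.00205 M/s

rate = k·[A]^2 = 0.058·(0.188)^2 = 0.058·0.035344 = 0.00205 M/s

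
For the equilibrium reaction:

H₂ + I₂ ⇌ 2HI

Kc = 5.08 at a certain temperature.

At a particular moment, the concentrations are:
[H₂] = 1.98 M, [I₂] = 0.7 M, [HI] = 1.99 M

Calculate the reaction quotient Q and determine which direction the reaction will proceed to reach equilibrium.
Q = 2.857, Q < K, reaction proceeds forward (toward products)

Q = ([HI]^2) / ([H₂] × [I₂])
  = ((1.99)^2) / ((1.98)·(0.7)) = 3.9601/1.386 = 2.857
Since Q = 2.857 < Kc = 5.08, the reaction proceeds forward (toward products) to reach equilibrium.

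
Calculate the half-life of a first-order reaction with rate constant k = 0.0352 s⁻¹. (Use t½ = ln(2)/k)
19.69 s

t½ = ln(2)/k = 0.6931/0.0352 = 19.69 s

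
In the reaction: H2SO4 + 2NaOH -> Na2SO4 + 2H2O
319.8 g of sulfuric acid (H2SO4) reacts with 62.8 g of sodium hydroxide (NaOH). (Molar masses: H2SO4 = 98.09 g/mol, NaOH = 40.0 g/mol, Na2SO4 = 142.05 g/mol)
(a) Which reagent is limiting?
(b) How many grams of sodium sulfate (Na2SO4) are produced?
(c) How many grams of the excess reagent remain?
(a) NaOH, (b) 111.5 g, (c) 242.8 g

Moles of H2SO4 = 319.8 g ÷ 98.09 g/mol = 3.26027 mol
Moles of NaOH = 62.8 g ÷ 40.0 g/mol = 1.57 mol
Moles ÷ coefficient: H2SO4: 3.26027/1 = 3.26, NaOH: 1.57/2 = 0.785
(a) NaOH has the smaller value, so NaOH is the limiting reagent.
(b) Moles of Na2SO4 = 1.57 mol NaOH × (1/2) = 0.785 mol; mass = 0.785 mol × 142.05 g/mol = 111.5 g
(c) H2SO4 consumed = 1.57 × (1/2) = 0.785 mol; remaining = 3.26027 − 0.785 = 2.47527 mol; mass = 2.47527 mol × 98.09 g/mol = 242.8 g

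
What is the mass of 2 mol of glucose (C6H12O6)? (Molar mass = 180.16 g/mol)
Mass = 2 mol × 180.16 g/mol = 360.3 g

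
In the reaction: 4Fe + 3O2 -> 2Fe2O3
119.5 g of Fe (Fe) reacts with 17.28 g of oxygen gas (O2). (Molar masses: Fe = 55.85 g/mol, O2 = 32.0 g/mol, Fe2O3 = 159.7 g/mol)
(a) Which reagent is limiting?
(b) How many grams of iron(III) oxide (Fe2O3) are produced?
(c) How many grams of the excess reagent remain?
(a) O2, (b) 57.49 g, (c) 79.29 g

Moles of Fe = 119.5 g ÷ 55.85 g/mol = 2.13966 mol
Moles of O2 = 17.28 g ÷ 32.0 g/mol = 0.54 mol
Moles ÷ coefficient: Fe: 2.13966/4 = 0.5349, O2: 0.54/3 = 0.18
(a) O2 has the smaller value, so O2 is the limiting reagent.
(b) Moles of Fe2O3 = 0.54 mol O2 × (2/3) = 0.36 mol; mass = 0.36 mol × 159.7 g/mol = 57.49 g
(c) Fe consumed = 0.54 × (4/3) = 0.72 mol; remaining = 2.13966 − 0.72 = 1.41966 mol; mass = 1.41966 mol × 55.85 g/mol = 79.29 g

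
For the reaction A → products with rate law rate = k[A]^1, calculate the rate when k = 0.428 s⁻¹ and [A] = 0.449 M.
0.1922 M/s

rate = k·[A]^1 = 0.428·(0.449)^1 = 0.428·0.449 = 0.1922 M/s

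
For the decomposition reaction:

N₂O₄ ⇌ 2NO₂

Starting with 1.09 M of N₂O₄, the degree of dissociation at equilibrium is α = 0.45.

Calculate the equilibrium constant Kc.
K_c = 1.6053

x = α·[A]₀ = 0.45 × 1.09 = 0.4905 M dissociated.
At eq: [N₂O₄] = 1.09 − 0.4905 = 0.5995 M; [NO₂] = 2x = 0.981 M.
Kc = [NO₂]²/[N₂O₄] = (0.981)²/0.5995 = 1.605.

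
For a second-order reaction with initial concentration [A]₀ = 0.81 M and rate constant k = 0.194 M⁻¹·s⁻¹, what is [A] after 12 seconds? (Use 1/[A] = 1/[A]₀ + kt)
0.2807 M

1/[A] = 1/[A]₀ + k·t = 1/0.81 + (0.194)·(12) = 1.2346 + 2.3280 = 3.5626
[A] = 1/3.5626 = 0.2807 M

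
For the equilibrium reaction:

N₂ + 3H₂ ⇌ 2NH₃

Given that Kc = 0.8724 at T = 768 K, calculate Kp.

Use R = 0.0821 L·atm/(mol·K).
K_p = 2.19e-04

Δn = (moles gaseous products) − (moles gaseous reactants) = -2
T = 768 K; RT = 0.0821 × 768 = 63.0528
Kp = Kc·(RT)^Δn = 0.8724 × (63.0528)^-2 = 0.8724 × 0.000251531 = 2.19e-04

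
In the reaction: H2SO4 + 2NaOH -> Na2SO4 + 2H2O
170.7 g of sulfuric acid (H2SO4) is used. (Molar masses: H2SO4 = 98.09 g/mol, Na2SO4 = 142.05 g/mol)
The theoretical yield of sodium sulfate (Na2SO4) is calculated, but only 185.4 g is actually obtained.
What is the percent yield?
Moles of H2SO4 = 170.7 g ÷ 98.09 g/mol = 1.74024 mol
Mole ratio: 1 mol Na2SO4 / 1 mol H2SO4
Moles of Na2SO4 = 1.74024 × (1/1) = 1.74024 mol
Theoretical yield = 1.74024 mol × 142.05 g/mol = 247.2 g
Actual yield = 185.4 g
Percent yield = (185.4 / 247.2) × 100% = 75.0%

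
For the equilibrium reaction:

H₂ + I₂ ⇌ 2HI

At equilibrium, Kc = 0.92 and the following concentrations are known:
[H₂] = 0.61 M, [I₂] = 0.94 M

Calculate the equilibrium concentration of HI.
[HI] = 0.7263 M

Kc = ([HI]^2) / ([H₂] × [I₂]) = 0.92
[HI]^2 = Kc · (reactant terms)/(other product terms) = 0.92 · 0.5734 / 1 = 0.52753
[HI] = (0.52753)^(1/2) = 0.7263 M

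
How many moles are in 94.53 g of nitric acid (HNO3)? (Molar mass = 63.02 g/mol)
Moles = 94.53 g ÷ 63.02 g/mol = 1.5 mol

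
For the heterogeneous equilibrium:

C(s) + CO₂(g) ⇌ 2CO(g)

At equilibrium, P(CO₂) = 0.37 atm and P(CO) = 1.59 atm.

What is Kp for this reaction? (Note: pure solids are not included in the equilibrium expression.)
K_p = 6.833

Solid C is excluded.
Kp = P(CO)²/P(CO₂) = (1.59)²/0.37 = 2.528/0.37 = 6.833.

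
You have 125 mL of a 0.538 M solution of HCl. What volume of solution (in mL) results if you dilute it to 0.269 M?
Using M₁V₁ = M₂V₂:
0.538 × 125 = 0.269 × V₂
V₂ = (0.538 × 125) / 0.269 = 250 mL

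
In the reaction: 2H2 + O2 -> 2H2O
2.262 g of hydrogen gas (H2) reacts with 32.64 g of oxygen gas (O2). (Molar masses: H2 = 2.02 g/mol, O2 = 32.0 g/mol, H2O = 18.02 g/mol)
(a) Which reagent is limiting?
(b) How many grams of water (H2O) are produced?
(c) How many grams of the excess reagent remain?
(a) H2, (b) 20.18 g, (c) 14.72 g

Moles of H2 = 2.262 g ÷ 2.02 g/mol = 1.1198 mol
Moles of O2 = 32.64 g ÷ 32.0 g/mol = 1.02 mol
Moles ÷ coefficient: H2: 1.1198/2 = 0.5599, O2: 1.02/1 = 1.02
(a) H2 has the smaller value, so H2 is the limiting reagent.
(b) Moles of H2O = 1.1198 mol H2 × (2/2) = 1.1198 mol; mass = 1.1198 mol × 18.02 g/mol = 20.18 g
(c) O2 consumed = 1.1198 × (1/2) = 0.559901 mol; remaining = 1.02 − 0.559901 = 0.460099 mol; mass = 0.460099 mol × 32.0 g/mol = 14.72 g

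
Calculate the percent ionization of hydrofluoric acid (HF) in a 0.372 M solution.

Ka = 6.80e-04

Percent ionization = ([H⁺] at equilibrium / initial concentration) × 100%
Percent ionization = 4.19%

Let x = [H⁺]. Ka = x²/(C - x) ⇒ x² + (6.80e-04)x - (6.80e-04)(0.372) = 0. x = 1.5568e-02. Percent = (1.5568e-02/0.372) × 100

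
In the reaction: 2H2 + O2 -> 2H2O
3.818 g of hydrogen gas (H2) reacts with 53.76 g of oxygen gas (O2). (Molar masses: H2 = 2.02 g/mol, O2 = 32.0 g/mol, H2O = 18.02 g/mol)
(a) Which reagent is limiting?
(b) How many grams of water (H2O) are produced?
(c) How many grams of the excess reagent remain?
(a) H2, (b) 34.06 g, (c) 23.52 g

Moles of H2 = 3.818 g ÷ 2.02 g/mol = 1.8901 mol
Moles of O2 = 53.76 g ÷ 32.0 g/mol = 1.68 mol
Moles ÷ coefficient: H2: 1.8901/2 = 0.945, O2: 1.68/1 = 1.68
(a) H2 has the smaller value, so H2 is the limiting reagent.
(b) Moles of H2O = 1.8901 mol H2 × (2/2) = 1.8901 mol; mass = 1.8901 mol × 18.02 g/mol = 34.06 g
(c) O2 consumed = 1.8901 × (1/2) = 0.94505 mol; remaining = 1.68 − 0.94505 = 0.73495 mol; mass = 0.73495 mol × 32.0 g/mol = 23.52 g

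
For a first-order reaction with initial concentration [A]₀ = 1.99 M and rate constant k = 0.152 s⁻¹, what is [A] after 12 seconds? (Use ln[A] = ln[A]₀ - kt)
0.3211 M

ln[A] = ln[A]₀ - k·t = ln(1.99) - (0.152)·(12) = 0.6881 - 1.8240 = -1.1359
[A] = e^(-1.1359) = 0.3211 M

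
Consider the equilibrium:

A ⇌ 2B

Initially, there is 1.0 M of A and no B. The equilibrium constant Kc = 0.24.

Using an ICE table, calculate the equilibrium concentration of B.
[B] = 0.434 M

ICE: [A] = 1.0 − x, [B] = 2x.
Kc = (2x)²/(1.0 − x) = 0.24 ⇒ 4x² + 0.24x − 0.24 = 0.
x = (−0.24 + √(0.24² + 4·4·0.24))/(2·4) = (−0.24 + √3.8976)/8 = 0.21678.
[B] = 2x = 0.434 M.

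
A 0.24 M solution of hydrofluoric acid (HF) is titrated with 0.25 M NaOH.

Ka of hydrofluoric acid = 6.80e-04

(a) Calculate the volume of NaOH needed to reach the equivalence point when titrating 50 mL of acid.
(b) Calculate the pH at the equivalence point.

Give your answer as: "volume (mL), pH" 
V = 48.0 mL, pH = 8.13

(a) At equivalence: moles acid = moles base.
moles acid = 0.24 × 0.05 = 0.012 mol; V_NaOH = 0.012/0.25 = 0.048 L = 48.0 mL.
(b) At equivalence, all acid → conjugate base A⁻ at [A⁻] = 0.012/0.098 = 0.1224 M.
Kb = Kw/Ka = 1.0e-14/6.80e-04 = 1.471e-11; [OH⁻] = √(Kb·[A⁻]) = 1.342e-06; pOH = 5.87; pH = 14 − pOH = 8.13.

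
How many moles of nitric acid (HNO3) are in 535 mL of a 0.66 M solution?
Moles = Molarity × Volume (L)
Moles = 0.66 M × 0.535 L = 0.3531 mol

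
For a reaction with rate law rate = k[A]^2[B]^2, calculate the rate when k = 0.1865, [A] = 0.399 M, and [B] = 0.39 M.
0.004516 M/s

rate = k·[A]^2·[B]^2 = 0.1865·(0.399)^2·(0.39)^2 = 0.1865·0.159201·0.1521 = 0.004516 M/s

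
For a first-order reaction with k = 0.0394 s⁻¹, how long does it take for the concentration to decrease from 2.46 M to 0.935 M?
24.55 s

From ln[A] = ln[A]₀ - k·t: t = ln([A]₀/[A])/k = ln(2.46/0.935)/0.0394 = ln(2.6310)/0.0394 = 0.9674/0.0394 = 24.55 s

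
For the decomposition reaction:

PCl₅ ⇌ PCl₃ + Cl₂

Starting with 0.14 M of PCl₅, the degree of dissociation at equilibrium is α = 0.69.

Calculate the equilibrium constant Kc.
K_c = 0.2150

x = α·[A]₀ = 0.69 × 0.14 = 0.0966 M dissociated.
At eq: [PCl₅] = 0.14 − 0.0966 = 0.0434 M; [PCl₃] = [Cl₂] = x = 0.0966 M.
Kc = [PCl₃][Cl₂]/[PCl₅] = (0.0966)²/0.0434 = 0.215.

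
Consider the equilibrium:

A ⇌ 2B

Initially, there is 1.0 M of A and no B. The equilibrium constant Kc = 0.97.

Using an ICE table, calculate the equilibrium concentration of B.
[B] = 0.772 M

ICE: [A] = 1.0 − x, [B] = 2x.
Kc = (2x)²/(1.0 − x) = 0.97 ⇒ 4x² + 0.97x − 0.97 = 0.
x = (−0.97 + √(0.97² + 4·4·0.97))/(2·4) = (−0.97 + √16.461)/8 = 0.3859.
[B] = 2x = 0.772 M.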